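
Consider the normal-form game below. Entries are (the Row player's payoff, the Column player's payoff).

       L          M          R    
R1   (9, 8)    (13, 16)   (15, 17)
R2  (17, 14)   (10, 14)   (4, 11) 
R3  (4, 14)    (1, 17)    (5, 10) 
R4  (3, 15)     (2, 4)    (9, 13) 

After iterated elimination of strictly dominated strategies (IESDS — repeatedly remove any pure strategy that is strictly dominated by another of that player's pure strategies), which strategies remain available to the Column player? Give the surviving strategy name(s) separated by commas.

For the Row player, R1 strictly dominates R3 on the remaining columns (L: 9>4, M: 13>1, R: 15>5); eliminate R3.
For the Row player, R1 strictly dominates R4 on the remaining columns (L: 9>3, M: 13>2, R: 15>9); eliminate R4.
Among the remaining strategies, none is strictly dominated by another pure strategy of the same player, so the elimination stops.
Surviving strategies — the Row player: {R1, R2}; the Column player: {L, M, R}.

L, M, R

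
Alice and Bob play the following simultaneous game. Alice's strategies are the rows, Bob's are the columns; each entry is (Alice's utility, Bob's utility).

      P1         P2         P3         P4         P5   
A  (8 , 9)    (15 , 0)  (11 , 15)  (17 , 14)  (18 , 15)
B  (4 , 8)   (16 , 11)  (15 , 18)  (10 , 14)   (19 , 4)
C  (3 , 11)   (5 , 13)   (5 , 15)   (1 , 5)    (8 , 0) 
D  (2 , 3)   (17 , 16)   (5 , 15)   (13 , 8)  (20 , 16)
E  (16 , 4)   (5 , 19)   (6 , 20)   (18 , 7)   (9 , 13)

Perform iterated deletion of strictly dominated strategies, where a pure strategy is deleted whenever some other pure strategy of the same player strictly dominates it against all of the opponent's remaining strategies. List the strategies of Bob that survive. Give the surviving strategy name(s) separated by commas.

Row C is eliminated: A beats it against every remaining column (P1: 8>3, P2: 15>5, P3: 11>5, P4: 17>1, P5: 18>8).
Column P1 is eliminated: P3 beats it against every remaining row (A: 15>9, B: 18>8, D: 15>3, E: 20>4).
For Bob, P3 strictly dominates P4 on the remaining rows (A: 15>14, B: 18>14, D: 15>8, E: 20>7); eliminate P4.
Row A is eliminated: B beats it against every remaining column (P2: 16>15, P3: 15>11, P5: 19>18).
For Alice, B strictly dominates E on the remaining columns (P2: 16>5, P3: 15>6, P5: 19>9); eliminate E.
Among the remaining strategies, none is strictly dominated by another pure strategy of the same player, so the elimination stops.
Surviving strategies — Alice: {B, D}; Bob: {P2, P3, P5}.

P2, P3, P5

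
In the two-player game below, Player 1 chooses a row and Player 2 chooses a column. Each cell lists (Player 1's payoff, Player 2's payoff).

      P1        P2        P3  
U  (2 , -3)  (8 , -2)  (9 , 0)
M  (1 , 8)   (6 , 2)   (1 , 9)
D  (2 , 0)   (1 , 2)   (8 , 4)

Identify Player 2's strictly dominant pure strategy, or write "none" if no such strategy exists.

P3

P3 vs P1: U: 0>-3, M: 9>8, D: 4>0.
P3 vs P2: U: 0>-2, M: 9>2, D: 4>2.
P3 strictly beats every other strategy against every opponent action, so it is strictly dominant.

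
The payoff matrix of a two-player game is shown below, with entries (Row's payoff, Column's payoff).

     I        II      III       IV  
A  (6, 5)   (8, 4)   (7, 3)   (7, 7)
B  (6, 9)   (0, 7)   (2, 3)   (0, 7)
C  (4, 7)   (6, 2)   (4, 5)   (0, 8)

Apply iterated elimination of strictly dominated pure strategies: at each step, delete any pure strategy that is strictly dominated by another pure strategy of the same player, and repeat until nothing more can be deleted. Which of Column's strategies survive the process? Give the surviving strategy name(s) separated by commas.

Row's strategy C is strictly dominated by A (I: 6>4, II: 8>6, III: 7>4, IV: 7>0) and is removed.
For Column, I strictly dominates II on the remaining rows (A: 5>4, B: 9>7); eliminate II.
Column's strategy III is strictly dominated by I (A: 5>3, B: 9>3) and is removed.
Among the remaining strategies, none is strictly dominated by another pure strategy of the same player, so the elimination stops.
Surviving strategies — Row: {A, B}; Column: {I, IV}.

I, IV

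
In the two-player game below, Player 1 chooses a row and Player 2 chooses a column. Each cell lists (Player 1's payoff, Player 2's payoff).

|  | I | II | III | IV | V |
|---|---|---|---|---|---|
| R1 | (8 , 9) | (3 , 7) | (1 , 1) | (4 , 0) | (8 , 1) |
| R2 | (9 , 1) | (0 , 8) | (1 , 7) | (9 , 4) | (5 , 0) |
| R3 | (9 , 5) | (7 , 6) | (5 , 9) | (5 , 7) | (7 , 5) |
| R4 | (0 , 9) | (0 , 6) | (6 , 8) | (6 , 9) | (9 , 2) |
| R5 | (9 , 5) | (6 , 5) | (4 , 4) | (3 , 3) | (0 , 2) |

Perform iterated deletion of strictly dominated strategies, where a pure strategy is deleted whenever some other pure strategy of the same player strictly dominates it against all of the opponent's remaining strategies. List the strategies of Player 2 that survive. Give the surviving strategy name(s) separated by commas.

I, II, III, IV

Player 2's strategy V is strictly dominated by II (R1: 7>1, R2: 8>0, R3: 6>5, R4: 6>2, R5: 5>2) and is removed.
For Player 1, R3 strictly dominates R1 on the remaining columns (I: 9>8, II: 7>3, III: 5>1, IV: 5>4); eliminate R1.
Among the remaining strategies, none is strictly dominated by another pure strategy of the same player, so the elimination stops.
Surviving strategies — Player 1: {R2, R3, R4, R5}; Player 2: {I, II, III, IV}.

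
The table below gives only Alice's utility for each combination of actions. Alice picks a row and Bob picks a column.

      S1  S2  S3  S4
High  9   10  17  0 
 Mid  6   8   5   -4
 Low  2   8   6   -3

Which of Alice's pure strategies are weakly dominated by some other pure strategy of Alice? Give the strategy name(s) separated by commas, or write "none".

Nothing dominates High: Mid at S1 (9>6); Low at S1 (9>2).
Mid: dominated, since High does at least as well everywhere (S1: 9>6, S2: 10>8, S3: 17>5, S4: 0>-4).
Low: dominated, since High does at least as well everywhere (S1: 9>2, S2: 10>8, S3: 17>6, S4: 0>-3).

Mid, Low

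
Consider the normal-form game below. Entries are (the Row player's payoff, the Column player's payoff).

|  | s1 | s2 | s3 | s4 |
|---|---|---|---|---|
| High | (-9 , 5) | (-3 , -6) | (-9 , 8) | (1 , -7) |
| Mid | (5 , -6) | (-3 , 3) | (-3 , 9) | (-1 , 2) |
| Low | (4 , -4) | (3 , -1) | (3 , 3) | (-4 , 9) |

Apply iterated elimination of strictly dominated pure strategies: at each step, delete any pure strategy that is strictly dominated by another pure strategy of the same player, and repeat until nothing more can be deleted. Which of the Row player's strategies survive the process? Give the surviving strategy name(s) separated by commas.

High, Mid, Low

Column s1 is eliminated: s3 beats it against every remaining row (High: 8>5, Mid: 9>-6, Low: 3>-4).
Column s2 is eliminated: s3 beats it against every remaining row (High: 8>-6, Mid: 9>3, Low: 3>-1).
Among the remaining strategies, none is strictly dominated by another pure strategy of the same player, so the elimination stops.
Surviving strategies — the Row player: {High, Mid, Low}; the Column player: {s3, s4}.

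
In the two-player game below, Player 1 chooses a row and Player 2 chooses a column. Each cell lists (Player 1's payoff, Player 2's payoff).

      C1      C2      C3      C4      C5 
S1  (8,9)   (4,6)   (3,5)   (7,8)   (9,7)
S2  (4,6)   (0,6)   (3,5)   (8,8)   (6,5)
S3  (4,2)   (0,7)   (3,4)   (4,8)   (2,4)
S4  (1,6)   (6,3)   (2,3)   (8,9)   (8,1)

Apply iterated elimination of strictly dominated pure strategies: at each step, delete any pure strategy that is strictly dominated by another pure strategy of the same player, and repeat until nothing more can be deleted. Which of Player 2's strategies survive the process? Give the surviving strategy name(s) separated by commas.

C1, C4

Column C2 is eliminated: C4 beats it against every remaining row (S1: 8>6, S2: 8>6, S3: 8>7, S4: 9>3).
Column C3 is eliminated: C4 beats it against every remaining row (S1: 8>5, S2: 8>5, S3: 8>4, S4: 9>3).
Row S3 is eliminated: S1 beats it against every remaining column (C1: 8>4, C4: 7>4, C5: 9>2).
Player 2's strategy C5 is strictly dominated by C1 (S1: 9>7, S2: 6>5, S4: 6>1) and is removed.
Among the remaining strategies, none is strictly dominated by another pure strategy of the same player, so the elimination stops.
Surviving strategies — Player 1: {S1, S2, S4}; Player 2: {C1, C4}.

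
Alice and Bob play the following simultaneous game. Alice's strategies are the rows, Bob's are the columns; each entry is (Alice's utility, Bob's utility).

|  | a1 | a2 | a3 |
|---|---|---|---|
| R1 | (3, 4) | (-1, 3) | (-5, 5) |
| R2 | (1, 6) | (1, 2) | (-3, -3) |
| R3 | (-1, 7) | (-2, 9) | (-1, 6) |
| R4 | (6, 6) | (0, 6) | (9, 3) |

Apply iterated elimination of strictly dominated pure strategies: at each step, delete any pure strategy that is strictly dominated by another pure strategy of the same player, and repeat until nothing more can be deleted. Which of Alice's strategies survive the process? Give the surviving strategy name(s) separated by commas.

Row R1 is eliminated: R4 beats it against every remaining column (a1: 6>3, a2: 0>-1, a3: 9>-5).
Row R3 is eliminated: R4 beats it against every remaining column (a1: 6>-1, a2: 0>-2, a3: 9>-1).
For Bob, a1 strictly dominates a3 on the remaining rows (R2: 6>-3, R4: 6>3); eliminate a3.
Among the remaining strategies, none is strictly dominated by another pure strategy of the same player, so the elimination stops.
Surviving strategies — Alice: {R2, R4}; Bob: {a1, a2}.

R2, R4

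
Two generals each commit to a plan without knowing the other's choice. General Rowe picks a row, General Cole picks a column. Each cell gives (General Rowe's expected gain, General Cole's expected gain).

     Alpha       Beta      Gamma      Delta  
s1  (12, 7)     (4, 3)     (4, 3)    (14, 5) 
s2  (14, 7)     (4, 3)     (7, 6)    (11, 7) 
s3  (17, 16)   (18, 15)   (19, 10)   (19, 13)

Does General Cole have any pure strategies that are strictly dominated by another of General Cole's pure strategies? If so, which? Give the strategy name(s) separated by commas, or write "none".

Beta, Gamma

Nothing dominates Alpha: Beta at s1 (7>3); Gamma at s1 (7>3); Delta at s1 (7>5).
Beta is strictly dominated by Alpha (s1: 7>3, s2: 7>3, s3: 16>15).
Gamma is strictly dominated by Alpha (s1: 7>3, s2: 7>6, s3: 16>10).
Delta: no other strategy beats it everywhere (Alpha at s2 (7=7); Beta at s1 (5>3); Gamma at s1 (5>3)).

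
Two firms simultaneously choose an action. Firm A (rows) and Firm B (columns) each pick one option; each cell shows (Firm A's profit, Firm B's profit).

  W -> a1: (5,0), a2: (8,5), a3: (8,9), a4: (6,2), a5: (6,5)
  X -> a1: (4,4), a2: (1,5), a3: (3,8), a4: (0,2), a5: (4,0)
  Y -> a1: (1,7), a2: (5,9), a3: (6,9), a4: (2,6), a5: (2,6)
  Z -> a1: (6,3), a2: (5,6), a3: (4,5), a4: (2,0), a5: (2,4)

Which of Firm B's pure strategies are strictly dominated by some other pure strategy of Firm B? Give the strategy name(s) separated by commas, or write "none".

a1, a4, a5

a1: dominated, since a2 does at least as well everywhere (W: 5>0, X: 5>4, Y: 9>7, Z: 6>3).
Nothing dominates a2: a1 at W (5>0); a3 at Y (9=9); a4 at W (5>2); a5 at W (5=5).
a3 is not dominated — it holds its own against a1 at W (9>0); a2 at W (9>5); a4 at W (9>2); a5 at W (9>5).
a4: dominated, since a2 does at least as well everywhere (W: 5>2, X: 5>2, Y: 9>6, Z: 6>0).
a5: dominated, since a3 does at least as well everywhere (W: 9>5, X: 8>0, Y: 9>6, Z: 5>4).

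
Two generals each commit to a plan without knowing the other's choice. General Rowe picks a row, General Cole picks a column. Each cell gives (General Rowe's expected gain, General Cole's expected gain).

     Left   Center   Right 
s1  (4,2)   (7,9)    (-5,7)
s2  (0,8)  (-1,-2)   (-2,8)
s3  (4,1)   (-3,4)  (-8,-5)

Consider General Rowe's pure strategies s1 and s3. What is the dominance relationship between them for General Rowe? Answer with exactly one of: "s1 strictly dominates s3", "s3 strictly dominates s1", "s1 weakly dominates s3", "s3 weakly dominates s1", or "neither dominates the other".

Compare s1 to s3 across each opponent action: Left: 4=4, Center: 7>-3, Right: -5>-8.
s1 is at least as good everywhere and strictly better somewhere (tied only at Left), so s1 weakly but not strictly dominates s3.

s1 weakly dominates s3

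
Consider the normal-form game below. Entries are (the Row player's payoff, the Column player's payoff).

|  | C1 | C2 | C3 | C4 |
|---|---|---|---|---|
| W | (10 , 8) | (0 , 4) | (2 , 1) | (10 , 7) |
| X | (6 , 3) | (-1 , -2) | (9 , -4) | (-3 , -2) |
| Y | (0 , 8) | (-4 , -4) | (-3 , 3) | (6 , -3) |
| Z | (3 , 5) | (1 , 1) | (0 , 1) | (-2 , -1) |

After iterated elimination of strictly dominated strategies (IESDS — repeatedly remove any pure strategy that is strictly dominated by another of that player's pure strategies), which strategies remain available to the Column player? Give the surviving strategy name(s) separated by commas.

C1

The Row player's strategy Y is strictly dominated by W (C1: 10>0, C2: 0>-4, C3: 2>-3, C4: 10>6) and is removed.
The Column player's strategy C2 is strictly dominated by C1 (W: 8>4, X: 3>-2, Z: 5>1) and is removed.
Row Z is eliminated: W beats it against every remaining column (C1: 10>3, C3: 2>0, C4: 10>-2).
For the Column player, C1 strictly dominates C3 on the remaining rows (W: 8>1, X: 3>-4); eliminate C3.
For the Row player, W strictly dominates X on the remaining columns (C1: 10>6, C4: 10>-3); eliminate X.
For the Column player, C1 strictly dominates C4 on the remaining rows (W: 8>7); eliminate C4.
Among the remaining strategies, none is strictly dominated by another pure strategy of the same player, so the elimination stops.
Surviving strategies — the Row player: {W}; the Column player: {C1}.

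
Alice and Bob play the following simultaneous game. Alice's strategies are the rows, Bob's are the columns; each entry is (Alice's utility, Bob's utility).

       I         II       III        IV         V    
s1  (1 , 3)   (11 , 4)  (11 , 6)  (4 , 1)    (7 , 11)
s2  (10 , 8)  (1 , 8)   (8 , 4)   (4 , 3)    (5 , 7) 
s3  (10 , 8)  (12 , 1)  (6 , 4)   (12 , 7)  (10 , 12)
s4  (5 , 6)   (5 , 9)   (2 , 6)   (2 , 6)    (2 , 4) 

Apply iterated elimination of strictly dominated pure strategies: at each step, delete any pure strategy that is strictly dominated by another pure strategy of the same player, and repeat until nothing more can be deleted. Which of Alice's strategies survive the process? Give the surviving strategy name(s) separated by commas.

s2, s3

Row s4 is eliminated: s3 beats it against every remaining column (I: 10>5, II: 12>5, III: 6>2, IV: 12>2, V: 10>2).
Bob's strategy III is strictly dominated by V (s1: 11>6, s2: 7>4, s3: 12>4) and is removed.
Alice's strategy s1 is strictly dominated by s3 (I: 10>1, II: 12>11, IV: 12>4, V: 10>7) and is removed.
Column IV is eliminated: I beats it against every remaining row (s2: 8>3, s3: 8>7).
Among the remaining strategies, none is strictly dominated by another pure strategy of the same player, so the elimination stops.
Surviving strategies — Alice: {s2, s3}; Bob: {I, II, V}.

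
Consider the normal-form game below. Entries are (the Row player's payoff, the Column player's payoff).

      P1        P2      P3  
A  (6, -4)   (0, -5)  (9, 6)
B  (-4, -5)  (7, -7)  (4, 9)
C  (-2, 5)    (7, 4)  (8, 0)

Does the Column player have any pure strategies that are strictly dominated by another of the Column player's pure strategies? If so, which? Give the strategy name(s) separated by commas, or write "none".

Nothing dominates P1: P2 at A (-4>-5); P3 at C (5>0).
P2: dominated, since P1 does at least as well everywhere (A: -4>-5, B: -5>-7, C: 5>4).
Nothing dominates P3: P1 at A (6>-4); P2 at A (6>-5).

P2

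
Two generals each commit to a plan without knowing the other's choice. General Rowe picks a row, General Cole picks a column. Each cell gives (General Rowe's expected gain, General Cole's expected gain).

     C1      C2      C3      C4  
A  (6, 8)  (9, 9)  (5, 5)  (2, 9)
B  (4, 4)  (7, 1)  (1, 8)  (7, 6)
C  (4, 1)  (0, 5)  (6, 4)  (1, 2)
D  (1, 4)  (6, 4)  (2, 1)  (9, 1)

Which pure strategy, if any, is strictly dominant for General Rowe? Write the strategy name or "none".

none

A fails to dominate B at C4 (2<7).
B fails to dominate A at C1 (4<6).
C fails to dominate A at C1 (4<6).
D fails to dominate A at C1 (1<6).
No single strategy dominates all the others.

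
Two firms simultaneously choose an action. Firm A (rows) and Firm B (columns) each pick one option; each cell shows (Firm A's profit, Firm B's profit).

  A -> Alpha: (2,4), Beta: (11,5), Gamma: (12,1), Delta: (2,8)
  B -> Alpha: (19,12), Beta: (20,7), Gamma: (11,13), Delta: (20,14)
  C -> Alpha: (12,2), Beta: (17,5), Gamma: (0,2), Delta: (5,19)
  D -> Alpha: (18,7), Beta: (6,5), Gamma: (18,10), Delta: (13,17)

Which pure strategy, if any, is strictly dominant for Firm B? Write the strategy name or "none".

Delta

Delta vs Alpha: A: 8>4, B: 14>12, C: 19>2, D: 17>7.
Delta vs Beta: A: 8>5, B: 14>7, C: 19>5, D: 17>5.
Delta vs Gamma: A: 8>1, B: 14>13, C: 19>2, D: 17>10.
Delta strictly beats every other strategy against every opponent action, so it is strictly dominant.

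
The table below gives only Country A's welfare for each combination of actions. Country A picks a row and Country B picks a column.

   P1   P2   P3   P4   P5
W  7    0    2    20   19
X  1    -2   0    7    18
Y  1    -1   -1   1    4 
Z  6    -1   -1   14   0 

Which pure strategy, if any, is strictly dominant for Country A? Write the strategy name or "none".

W

W vs X: P1: 7>1, P2: 0>-2, P3: 2>0, P4: 20>7, P5: 19>18.
W vs Y: P1: 7>1, P2: 0>-1, P3: 2>-1, P4: 20>1, P5: 19>4.
W vs Z: P1: 7>6, P2: 0>-1, P3: 2>-1, P4: 20>14, P5: 19>0.
W strictly beats every other strategy against every opponent action, so it is strictly dominant.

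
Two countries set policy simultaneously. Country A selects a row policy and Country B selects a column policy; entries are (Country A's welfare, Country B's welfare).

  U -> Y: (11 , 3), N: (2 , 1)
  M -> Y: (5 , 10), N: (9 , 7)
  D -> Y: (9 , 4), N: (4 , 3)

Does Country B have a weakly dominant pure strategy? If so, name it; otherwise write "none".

Y vs N: U: 3>1, M: 10>7, D: 4>3.
Y is at least as good as every other strategy against every opponent action, so it is weakly dominant.

Y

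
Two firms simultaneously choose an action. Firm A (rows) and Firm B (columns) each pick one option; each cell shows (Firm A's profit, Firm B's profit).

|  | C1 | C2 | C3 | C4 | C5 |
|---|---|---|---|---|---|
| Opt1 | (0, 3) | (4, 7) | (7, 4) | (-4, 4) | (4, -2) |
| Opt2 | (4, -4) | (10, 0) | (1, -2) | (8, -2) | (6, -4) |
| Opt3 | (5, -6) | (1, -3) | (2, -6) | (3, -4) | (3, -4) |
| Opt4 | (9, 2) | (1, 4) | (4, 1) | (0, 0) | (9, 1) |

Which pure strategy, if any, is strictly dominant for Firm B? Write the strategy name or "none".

C2 vs C1: Opt1: 7>3, Opt2: 0>-4, Opt3: -3>-6, Opt4: 4>2.
C2 vs C3: Opt1: 7>4, Opt2: 0>-2, Opt3: -3>-6, Opt4: 4>1.
C2 vs C4: Opt1: 7>4, Opt2: 0>-2, Opt3: -3>-4, Opt4: 4>0.
C2 vs C5: Opt1: 7>-2, Opt2: 0>-4, Opt3: -3>-4, Opt4: 4>1.
C2 strictly beats every other strategy against every opponent action, so it is strictly dominant.

C2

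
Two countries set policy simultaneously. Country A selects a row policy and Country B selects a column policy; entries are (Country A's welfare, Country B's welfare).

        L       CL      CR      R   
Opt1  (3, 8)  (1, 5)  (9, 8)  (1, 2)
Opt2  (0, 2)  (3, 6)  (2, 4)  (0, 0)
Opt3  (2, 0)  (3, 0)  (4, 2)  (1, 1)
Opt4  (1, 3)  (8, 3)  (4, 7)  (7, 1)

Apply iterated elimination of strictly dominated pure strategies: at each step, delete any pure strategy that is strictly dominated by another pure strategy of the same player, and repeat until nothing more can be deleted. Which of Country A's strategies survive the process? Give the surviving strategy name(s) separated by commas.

Row Opt2 is eliminated: Opt4 beats it against every remaining column (L: 1>0, CL: 8>3, CR: 4>2, R: 7>0).
Column CL is eliminated: CR beats it against every remaining row (Opt1: 8>5, Opt3: 2>0, Opt4: 7>3).
Column R is eliminated: CR beats it against every remaining row (Opt1: 8>2, Opt3: 2>1, Opt4: 7>1).
Row Opt3 is eliminated: Opt1 beats it against every remaining column (L: 3>2, CR: 9>4).
For Country A, Opt1 strictly dominates Opt4 on the remaining columns (L: 3>1, CR: 9>4); eliminate Opt4.
Among the remaining strategies, none is strictly dominated by another pure strategy of the same player, so the elimination stops.
Surviving strategies — Country A: {Opt1}; Country B: {L, CR}.

Opt1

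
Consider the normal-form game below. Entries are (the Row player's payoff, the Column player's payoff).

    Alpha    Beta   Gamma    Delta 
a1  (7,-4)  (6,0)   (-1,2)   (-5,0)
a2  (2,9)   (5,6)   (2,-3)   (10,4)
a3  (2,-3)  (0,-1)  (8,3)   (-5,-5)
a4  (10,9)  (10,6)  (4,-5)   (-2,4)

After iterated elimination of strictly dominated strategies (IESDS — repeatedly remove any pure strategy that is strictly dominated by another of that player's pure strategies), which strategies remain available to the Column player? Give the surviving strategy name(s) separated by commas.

For the Row player, a4 strictly dominates a1 on the remaining columns (Alpha: 10>7, Beta: 10>6, Gamma: 4>-1, Delta: -2>-5); eliminate a1.
For the Column player, Alpha strictly dominates Delta on the remaining rows (a2: 9>4, a3: -3>-5, a4: 9>4); eliminate Delta.
Row a2 is eliminated: a4 beats it against every remaining column (Alpha: 10>2, Beta: 10>5, Gamma: 4>2).
Among the remaining strategies, none is strictly dominated by another pure strategy of the same player, so the elimination stops.
Surviving strategies — the Row player: {a3, a4}; the Column player: {Alpha, Beta, Gamma}.

Alpha, Beta, Gamma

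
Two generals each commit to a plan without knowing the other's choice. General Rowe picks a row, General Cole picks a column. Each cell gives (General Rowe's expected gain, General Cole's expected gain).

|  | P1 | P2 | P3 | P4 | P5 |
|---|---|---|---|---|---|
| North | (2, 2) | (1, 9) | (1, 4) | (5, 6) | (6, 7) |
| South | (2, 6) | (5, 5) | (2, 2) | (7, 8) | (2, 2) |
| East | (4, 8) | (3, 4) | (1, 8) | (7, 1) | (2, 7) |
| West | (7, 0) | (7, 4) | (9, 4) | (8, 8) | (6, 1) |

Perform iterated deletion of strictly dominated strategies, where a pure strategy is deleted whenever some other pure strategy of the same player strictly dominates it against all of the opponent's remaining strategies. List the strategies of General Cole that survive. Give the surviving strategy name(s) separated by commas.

Row South is eliminated: West beats it against every remaining column (P1: 7>2, P2: 7>5, P3: 9>2, P4: 8>7, P5: 6>2).
General Rowe's strategy East is strictly dominated by West (P1: 7>4, P2: 7>3, P3: 9>1, P4: 8>7, P5: 6>2) and is removed.
For General Cole, P2 strictly dominates P1 on the remaining rows (North: 9>2, West: 4>0); eliminate P1.
Column P3 is eliminated: P4 beats it against every remaining row (North: 6>4, West: 8>4).
Column P5 is eliminated: P2 beats it against every remaining row (North: 9>7, West: 4>1).
For General Rowe, West strictly dominates North on the remaining columns (P2: 7>1, P4: 8>5); eliminate North.
General Cole's strategy P2 is strictly dominated by P4 (West: 8>4) and is removed.
Among the remaining strategies, none is strictly dominated by another pure strategy of the same player, so the elimination stops.
Surviving strategies — General Rowe: {West}; General Cole: {P4}.

P4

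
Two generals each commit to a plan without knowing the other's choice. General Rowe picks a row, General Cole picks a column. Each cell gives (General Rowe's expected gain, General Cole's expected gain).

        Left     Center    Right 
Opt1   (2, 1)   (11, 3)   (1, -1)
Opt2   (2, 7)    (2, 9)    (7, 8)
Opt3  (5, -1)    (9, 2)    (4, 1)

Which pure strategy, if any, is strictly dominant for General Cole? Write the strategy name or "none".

Center

Center vs Left: Opt1: 3>1, Opt2: 9>7, Opt3: 2>-1.
Center vs Right: Opt1: 3>-1, Opt2: 9>8, Opt3: 2>1.
Center strictly beats every other strategy against every opponent action, so it is strictly dominant.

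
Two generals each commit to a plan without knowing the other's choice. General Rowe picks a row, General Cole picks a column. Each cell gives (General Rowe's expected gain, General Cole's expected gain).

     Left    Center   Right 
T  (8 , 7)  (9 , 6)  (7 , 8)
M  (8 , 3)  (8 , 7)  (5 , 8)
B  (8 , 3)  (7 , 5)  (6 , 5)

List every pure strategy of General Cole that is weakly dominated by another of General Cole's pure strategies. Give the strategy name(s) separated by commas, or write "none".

Left, Center

Left is weakly dominated by Right (T: 8>7, M: 8>3, B: 5>3).
Center is weakly dominated by Right (T: 8>6, M: 8>7, B: 5=5).
Right is not dominated — it holds its own against Left at T (8>7); Center at T (8>6).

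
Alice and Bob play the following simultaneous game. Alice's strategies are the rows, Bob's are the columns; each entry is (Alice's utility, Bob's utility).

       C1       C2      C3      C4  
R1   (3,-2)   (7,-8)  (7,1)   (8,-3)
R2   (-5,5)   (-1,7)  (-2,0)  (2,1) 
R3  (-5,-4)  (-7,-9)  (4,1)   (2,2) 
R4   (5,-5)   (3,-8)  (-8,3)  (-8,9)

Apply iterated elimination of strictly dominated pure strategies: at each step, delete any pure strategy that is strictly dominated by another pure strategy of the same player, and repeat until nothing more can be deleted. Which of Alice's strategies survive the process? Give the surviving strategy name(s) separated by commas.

R1

Alice's strategy R2 is strictly dominated by R1 (C1: 3>-5, C2: 7>-1, C3: 7>-2, C4: 8>2) and is removed.
For Alice, R1 strictly dominates R3 on the remaining columns (C1: 3>-5, C2: 7>-7, C3: 7>4, C4: 8>2); eliminate R3.
Bob's strategy C1 is strictly dominated by C3 (R1: 1>-2, R4: 3>-5) and is removed.
For Alice, R1 strictly dominates R4 on the remaining columns (C2: 7>3, C3: 7>-8, C4: 8>-8); eliminate R4.
Bob's strategy C2 is strictly dominated by C3 (R1: 1>-8) and is removed.
For Bob, C3 strictly dominates C4 on the remaining rows (R1: 1>-3); eliminate C4.
Among the remaining strategies, none is strictly dominated by another pure strategy of the same player, so the elimination stops.
Surviving strategies — Alice: {R1}; Bob: {C3}.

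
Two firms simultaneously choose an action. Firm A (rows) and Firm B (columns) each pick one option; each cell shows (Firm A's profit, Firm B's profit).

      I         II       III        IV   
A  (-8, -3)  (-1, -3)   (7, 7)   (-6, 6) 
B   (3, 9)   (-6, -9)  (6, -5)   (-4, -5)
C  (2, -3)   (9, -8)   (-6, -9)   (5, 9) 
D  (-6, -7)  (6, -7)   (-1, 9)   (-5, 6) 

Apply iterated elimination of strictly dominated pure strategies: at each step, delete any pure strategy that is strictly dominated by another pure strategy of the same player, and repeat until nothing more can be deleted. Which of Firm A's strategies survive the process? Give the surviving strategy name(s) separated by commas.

For Firm B, IV strictly dominates II on the remaining rows (A: 6>-3, B: -5>-9, C: 9>-8, D: 6>-7); eliminate II.
For Firm A, B strictly dominates D on the remaining columns (I: 3>-6, III: 6>-1, IV: -4>-5); eliminate D.
Among the remaining strategies, none is strictly dominated by another pure strategy of the same player, so the elimination stops.
Surviving strategies — Firm A: {A, B, C}; Firm B: {I, III, IV}.

A, B, C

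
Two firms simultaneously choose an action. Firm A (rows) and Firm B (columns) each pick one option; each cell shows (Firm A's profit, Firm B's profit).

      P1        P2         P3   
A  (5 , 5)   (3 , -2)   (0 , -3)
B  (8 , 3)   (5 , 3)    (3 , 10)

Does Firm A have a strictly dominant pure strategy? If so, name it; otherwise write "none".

B vs A: P1: 8>5, P2: 5>3, P3: 3>0.
B strictly beats every other strategy against every opponent action, so it is strictly dominant.

B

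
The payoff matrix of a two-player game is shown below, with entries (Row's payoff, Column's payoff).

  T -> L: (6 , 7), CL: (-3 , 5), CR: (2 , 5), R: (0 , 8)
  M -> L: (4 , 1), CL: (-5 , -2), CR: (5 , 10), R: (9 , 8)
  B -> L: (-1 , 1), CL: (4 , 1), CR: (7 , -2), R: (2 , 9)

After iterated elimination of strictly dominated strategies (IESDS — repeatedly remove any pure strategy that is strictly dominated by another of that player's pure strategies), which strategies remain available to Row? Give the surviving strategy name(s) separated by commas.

Column's strategy L is strictly dominated by R (T: 8>7, M: 8>1, B: 9>1) and is removed.
For Row, B strictly dominates T on the remaining columns (CL: 4>-3, CR: 7>2, R: 2>0); eliminate T.
Column CL is eliminated: R beats it against every remaining row (M: 8>-2, B: 9>1).
Among the remaining strategies, none is strictly dominated by another pure strategy of the same player, so the elimination stops.
Surviving strategies — Row: {M, B}; Column: {CR, R}.

M, B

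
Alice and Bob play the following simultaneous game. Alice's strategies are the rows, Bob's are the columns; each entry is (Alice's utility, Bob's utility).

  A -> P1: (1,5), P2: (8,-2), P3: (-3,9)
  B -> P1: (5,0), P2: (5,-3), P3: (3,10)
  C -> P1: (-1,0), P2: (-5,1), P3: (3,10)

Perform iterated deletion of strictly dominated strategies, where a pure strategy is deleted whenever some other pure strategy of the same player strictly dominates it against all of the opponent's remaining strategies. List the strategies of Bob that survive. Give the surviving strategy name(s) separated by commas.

P3

Column P1 is eliminated: P3 beats it against every remaining row (A: 9>5, B: 10>0, C: 10>0).
Bob's strategy P2 is strictly dominated by P3 (A: 9>-2, B: 10>-3, C: 10>1) and is removed.
Alice's strategy A is strictly dominated by B (P3: 3>-3) and is removed.
Among the remaining strategies, none is strictly dominated by another pure strategy of the same player, so the elimination stops.
Surviving strategies — Alice: {B, C}; Bob: {P3}.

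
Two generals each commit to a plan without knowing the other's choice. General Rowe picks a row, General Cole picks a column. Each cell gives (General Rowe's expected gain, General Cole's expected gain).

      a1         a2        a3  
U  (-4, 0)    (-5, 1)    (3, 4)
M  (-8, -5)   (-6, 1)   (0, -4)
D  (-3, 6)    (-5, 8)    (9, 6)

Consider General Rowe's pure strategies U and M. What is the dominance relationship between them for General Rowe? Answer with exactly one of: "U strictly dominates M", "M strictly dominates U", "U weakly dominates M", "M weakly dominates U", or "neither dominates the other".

U strictly dominates M

U's payoffs vs M's, by General Cole's action — a1: -4>-8, a2: -5>-6, a3: 3>0.
Every comparison favours U, so U strictly dominates M.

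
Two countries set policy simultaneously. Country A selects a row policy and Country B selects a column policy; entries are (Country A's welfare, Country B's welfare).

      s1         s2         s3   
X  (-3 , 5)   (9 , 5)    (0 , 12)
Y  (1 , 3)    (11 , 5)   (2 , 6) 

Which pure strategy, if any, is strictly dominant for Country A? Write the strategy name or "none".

Y

Y vs X: s1: 1>-3, s2: 11>9, s3: 2>0.
Y strictly beats every other strategy against every opponent action, so it is strictly dominant.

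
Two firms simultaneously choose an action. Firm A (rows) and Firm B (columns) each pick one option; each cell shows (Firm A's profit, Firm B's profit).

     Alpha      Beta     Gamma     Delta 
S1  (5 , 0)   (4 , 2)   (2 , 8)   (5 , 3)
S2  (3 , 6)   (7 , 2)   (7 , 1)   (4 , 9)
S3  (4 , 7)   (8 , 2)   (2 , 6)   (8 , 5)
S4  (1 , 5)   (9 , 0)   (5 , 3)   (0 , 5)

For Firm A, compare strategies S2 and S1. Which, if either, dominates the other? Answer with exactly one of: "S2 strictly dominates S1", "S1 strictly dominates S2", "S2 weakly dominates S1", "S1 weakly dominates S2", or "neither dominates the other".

neither dominates the other

Compare S2 to S1 across each choice by Firm B: Alpha: 3<5, Beta: 7>4, Gamma: 7>2, Delta: 4<5.
S2 does better at Beta, Gamma but worse at Alpha, Delta; neither strategy dominates the other.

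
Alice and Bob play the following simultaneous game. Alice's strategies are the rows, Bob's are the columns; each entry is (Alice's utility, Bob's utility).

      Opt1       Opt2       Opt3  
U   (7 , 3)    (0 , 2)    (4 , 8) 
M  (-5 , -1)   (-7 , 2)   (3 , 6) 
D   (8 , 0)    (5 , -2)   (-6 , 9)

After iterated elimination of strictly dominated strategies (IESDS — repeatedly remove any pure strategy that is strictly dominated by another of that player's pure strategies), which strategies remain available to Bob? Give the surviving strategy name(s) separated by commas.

Opt3

Alice's strategy M is strictly dominated by U (Opt1: 7>-5, Opt2: 0>-7, Opt3: 4>3) and is removed.
Bob's strategy Opt1 is strictly dominated by Opt3 (U: 8>3, D: 9>0) and is removed.
For Bob, Opt3 strictly dominates Opt2 on the remaining rows (U: 8>2, D: 9>-2); eliminate Opt2.
For Alice, U strictly dominates D on the remaining columns (Opt3: 4>-6); eliminate D.
Among the remaining strategies, none is strictly dominated by another pure strategy of the same player, so the elimination stops.
Surviving strategies — Alice: {U}; Bob: {Opt3}.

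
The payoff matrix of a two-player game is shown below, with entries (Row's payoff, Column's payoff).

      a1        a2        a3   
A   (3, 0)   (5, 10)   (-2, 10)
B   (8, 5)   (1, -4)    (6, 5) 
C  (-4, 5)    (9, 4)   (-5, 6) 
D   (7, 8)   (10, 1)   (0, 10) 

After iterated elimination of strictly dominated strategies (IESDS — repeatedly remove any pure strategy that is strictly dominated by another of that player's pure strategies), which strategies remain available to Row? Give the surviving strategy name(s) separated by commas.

B

Row's strategy A is strictly dominated by D (a1: 7>3, a2: 10>5, a3: 0>-2) and is removed.
For Row, D strictly dominates C on the remaining columns (a1: 7>-4, a2: 10>9, a3: 0>-5); eliminate C.
Column's strategy a2 is strictly dominated by a1 (B: 5>-4, D: 8>1) and is removed.
Row D is eliminated: B beats it against every remaining column (a1: 8>7, a3: 6>0).
Among the remaining strategies, none is strictly dominated by another pure strategy of the same player, so the elimination stops.
Surviving strategies — Row: {B}; Column: {a1, a3}.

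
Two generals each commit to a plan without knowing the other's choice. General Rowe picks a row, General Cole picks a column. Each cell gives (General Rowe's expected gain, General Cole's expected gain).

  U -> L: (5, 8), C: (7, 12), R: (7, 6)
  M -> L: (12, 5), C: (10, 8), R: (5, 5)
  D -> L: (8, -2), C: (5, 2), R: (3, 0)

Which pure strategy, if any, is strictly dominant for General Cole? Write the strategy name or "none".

C vs L: U: 12>8, M: 8>5, D: 2>-2.
C vs R: U: 12>6, M: 8>5, D: 2>0.
C strictly beats every other strategy against every opponent action, so it is strictly dominant.

C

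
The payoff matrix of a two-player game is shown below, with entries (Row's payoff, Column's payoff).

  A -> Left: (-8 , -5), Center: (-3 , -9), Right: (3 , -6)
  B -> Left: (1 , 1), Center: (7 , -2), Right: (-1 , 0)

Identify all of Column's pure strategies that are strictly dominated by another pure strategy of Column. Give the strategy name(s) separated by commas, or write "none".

Center, Right

Nothing dominates Left: Center at A (-5>-9); Right at A (-5>-6).
Left strictly dominates Center — A: -5>-9, B: 1>-2.
Left strictly dominates Right — A: -5>-6, B: 1>0.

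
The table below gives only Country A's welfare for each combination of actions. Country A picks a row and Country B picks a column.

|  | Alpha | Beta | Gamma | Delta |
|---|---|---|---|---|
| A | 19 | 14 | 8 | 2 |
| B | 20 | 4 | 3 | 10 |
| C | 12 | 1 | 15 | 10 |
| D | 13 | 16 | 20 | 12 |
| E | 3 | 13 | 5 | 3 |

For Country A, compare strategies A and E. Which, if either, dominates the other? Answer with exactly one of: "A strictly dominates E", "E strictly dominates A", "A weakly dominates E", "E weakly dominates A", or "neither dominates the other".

A's payoffs vs E's, by Country B's action — Alpha: 19>3, Beta: 14>13, Gamma: 8>5, Delta: 2<3.
A does better at Alpha, Beta, Gamma but worse at Delta; neither strategy dominates the other.

neither dominates the other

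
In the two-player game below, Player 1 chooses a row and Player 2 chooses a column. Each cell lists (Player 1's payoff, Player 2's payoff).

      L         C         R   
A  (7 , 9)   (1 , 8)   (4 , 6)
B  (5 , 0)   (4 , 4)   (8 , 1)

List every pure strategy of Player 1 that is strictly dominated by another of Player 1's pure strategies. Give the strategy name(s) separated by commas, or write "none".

A: no other strategy beats it everywhere (B at L (7>5)).
Nothing dominates B: A at C (4>1).

none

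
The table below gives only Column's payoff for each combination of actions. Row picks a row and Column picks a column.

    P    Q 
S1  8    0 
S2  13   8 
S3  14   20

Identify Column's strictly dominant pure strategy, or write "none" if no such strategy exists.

P fails to dominate Q at S3 (14<20).
Q fails to dominate P at S1 (0<8).
No single strategy dominates all the others.

none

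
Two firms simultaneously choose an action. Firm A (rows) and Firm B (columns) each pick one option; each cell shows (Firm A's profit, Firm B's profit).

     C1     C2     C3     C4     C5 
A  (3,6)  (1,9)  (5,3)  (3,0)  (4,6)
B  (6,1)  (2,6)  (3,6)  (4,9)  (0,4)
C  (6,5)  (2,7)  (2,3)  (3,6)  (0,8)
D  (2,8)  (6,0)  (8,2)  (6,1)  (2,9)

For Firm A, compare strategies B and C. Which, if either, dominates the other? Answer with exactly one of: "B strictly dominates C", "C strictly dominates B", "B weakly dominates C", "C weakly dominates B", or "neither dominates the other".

B weakly dominates C

B's payoffs vs C's, by Firm B's action — C1: 6=6, C2: 2=2, C3: 3>2, C4: 4>3, C5: 0=0.
B is at least as good everywhere and strictly better somewhere (tied only at C1, C2, C5), so B weakly but not strictly dominates C.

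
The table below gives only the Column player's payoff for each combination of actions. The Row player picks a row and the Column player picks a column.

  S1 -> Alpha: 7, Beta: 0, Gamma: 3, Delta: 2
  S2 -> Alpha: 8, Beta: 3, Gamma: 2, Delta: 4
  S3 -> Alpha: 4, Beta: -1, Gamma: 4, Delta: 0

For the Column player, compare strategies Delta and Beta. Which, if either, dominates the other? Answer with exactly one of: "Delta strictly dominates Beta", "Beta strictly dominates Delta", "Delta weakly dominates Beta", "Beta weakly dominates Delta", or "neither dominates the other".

Delta strictly dominates Beta

Delta's payoffs vs Beta's, by the Row player's action — S1: 2>0, S2: 4>3, S3: 0>-1.
Delta gives a strictly higher payoff against every action of the Row player, so Delta strictly dominates Beta.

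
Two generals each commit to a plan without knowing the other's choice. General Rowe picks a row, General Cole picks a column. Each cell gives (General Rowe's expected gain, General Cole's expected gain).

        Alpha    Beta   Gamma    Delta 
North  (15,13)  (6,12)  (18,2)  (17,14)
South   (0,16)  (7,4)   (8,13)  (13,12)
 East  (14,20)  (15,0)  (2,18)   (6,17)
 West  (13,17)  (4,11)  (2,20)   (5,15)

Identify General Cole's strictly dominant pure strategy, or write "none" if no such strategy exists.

none

Alpha fails to dominate Gamma at West (17<20).
Beta fails to dominate Alpha at North (12<13).
Gamma fails to dominate Alpha at North (2<13).
Delta fails to dominate Alpha at South (12<16).
No single strategy dominates all the others.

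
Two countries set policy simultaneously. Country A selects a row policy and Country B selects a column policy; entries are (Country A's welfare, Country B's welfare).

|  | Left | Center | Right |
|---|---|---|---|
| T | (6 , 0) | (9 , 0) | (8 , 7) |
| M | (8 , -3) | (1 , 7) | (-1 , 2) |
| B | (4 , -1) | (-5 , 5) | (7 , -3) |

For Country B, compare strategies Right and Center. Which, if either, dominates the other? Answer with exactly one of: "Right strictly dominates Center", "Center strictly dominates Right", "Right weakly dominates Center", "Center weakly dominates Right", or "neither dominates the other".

Compare Right to Center across every action of Country A: T: 7>0, M: 2<7, B: -3<5.
Right does better at T but worse at M, B; neither strategy dominates the other.

neither dominates the other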